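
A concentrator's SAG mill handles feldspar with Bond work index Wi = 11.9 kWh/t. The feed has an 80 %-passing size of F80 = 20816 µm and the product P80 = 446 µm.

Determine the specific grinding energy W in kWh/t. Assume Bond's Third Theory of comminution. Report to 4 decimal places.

W = 4.8100 kWh/t

W_Bond = 10·Wi·(1/√P₈₀ − 1/√F₈₀)
1/√446 = 0.047351;  1/√20816 = 0.006931
W = 10·11.9·(0.047351 − 0.006931) = 4.8100 kWh/t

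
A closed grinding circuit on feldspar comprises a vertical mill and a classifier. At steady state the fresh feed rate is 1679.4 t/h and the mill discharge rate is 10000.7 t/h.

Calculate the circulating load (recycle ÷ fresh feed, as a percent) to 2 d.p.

CL = 495.49 %

Mill node: discharge = fresh + recycle.
R = M − F = 10000.7 − 1679.4 = 8321.3 t/h
CL = 100·R/F = 100·8321.3/1679.4 = 495.49 %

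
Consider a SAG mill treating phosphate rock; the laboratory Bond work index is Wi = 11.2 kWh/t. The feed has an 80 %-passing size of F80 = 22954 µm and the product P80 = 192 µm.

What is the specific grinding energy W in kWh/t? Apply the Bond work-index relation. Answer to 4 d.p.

W = 10 Wi (1/√P80 − 1/√F80)  [Bond]
1/√192 = 0.072169;  1/√22954 = 0.006600
W = 10·11.2·(0.072169 − 0.006600) = 7.3437 kWh/t

W = 7.3437 kWh/t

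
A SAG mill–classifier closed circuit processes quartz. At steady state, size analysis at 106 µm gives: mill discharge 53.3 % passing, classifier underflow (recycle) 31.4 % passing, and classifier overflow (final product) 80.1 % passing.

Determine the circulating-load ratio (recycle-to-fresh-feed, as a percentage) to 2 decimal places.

Two-product formula at 106 µm:
(1+r)·d = r·u + o ⇒ r = (o−d)/(d−u)
r = (80.1 − 53.3)/(53.3 − 31.4) = 26.8/21.9 = 1.2237
CL = 100·r = 122.37 %

CL = 122.37 %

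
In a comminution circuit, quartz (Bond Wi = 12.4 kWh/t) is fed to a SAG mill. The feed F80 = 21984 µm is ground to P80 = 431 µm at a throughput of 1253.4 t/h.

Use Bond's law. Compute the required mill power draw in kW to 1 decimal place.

W_Bond = 10·Wi·(1/√P₈₀ − 1/√F₈₀)
W = 10·12.4·(1/√431 − 1/√21984) = 10·12.4·(0.041424) = 5.1366 kWh/t
Power = W × throughput = 5.1366 kWh/t × 1253.4 t/h = 6438.2 kW

P = 6438.2 kW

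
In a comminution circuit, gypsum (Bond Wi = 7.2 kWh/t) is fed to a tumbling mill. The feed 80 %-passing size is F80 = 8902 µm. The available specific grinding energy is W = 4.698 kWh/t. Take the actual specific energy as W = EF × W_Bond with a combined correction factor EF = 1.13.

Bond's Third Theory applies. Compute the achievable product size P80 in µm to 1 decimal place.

W = 10 Wi / √P80 − 10 Wi / √F80
W_Bond = W / EF = 4.698 / 1.13 = 4.1575 kWh/t
⇒ 1/√P80 = W_Bond/(10·Wi) + 1/√F80
  = 4.1575/(10·7.2) + 1/√8902 = 0.057743 + 0.010599 = 0.068342
P80 = (1/0.068342)² = 14.6323² = 214.10 µm

P80 = 214.1 µm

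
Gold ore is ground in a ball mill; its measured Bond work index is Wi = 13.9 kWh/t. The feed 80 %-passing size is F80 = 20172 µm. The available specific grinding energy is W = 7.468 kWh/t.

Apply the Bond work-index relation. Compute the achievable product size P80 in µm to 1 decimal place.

P80 = 270.8 µm

Bond: W = 10·Wi·(1/√P80 − 1/√F80)
1/√P80 = 1/√F80 + W/(10·Wi)
  = 7.4680/(10·13.9) + 1/√20172 = 0.053727 + 0.007041 = 0.060767
P80 = (1/0.060767)² = 16.4562² = 270.81 µm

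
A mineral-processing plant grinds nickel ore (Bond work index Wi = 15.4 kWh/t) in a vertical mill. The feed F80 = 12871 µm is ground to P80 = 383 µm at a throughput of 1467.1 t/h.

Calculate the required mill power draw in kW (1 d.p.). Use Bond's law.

Bond: W = 10·Wi·(1/√P80 − 1/√F80)
W = 10·15.4·(1/√383 − 1/√12871) = 10·15.4·(0.042283) = 6.5116 kWh/t
P = W·T = 6.5116·1467.1 = 9553.2 kW

P = 9553.2 kW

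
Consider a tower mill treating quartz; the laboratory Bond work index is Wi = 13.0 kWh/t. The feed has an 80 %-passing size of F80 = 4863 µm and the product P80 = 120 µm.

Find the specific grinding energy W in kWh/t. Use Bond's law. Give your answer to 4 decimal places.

W = 10·Wi·(P80^(-½) − F80^(-½))
1/√120 = 0.091287;  1/√4863 = 0.014340
W = 10·13.0·(0.091287 − 0.014340) = 10.0031 kWh/t

W = 10.0031 kWh/t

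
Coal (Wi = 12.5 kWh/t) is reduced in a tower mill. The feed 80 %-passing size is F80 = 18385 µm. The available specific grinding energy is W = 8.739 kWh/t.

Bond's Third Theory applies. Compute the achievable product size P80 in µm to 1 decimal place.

P80 = 167.4 µm

Bond:  W = 10 Wi (1/√P − 1/√F)
P80^-0.5 = F80^-0.5 + W/(10 Wi)
  = 8.7390/(10·12.5) + 1/√18385 = 0.069912 + 0.007375 = 0.077287
P80 = (1/0.077287)² = 12.9388² = 167.41 µm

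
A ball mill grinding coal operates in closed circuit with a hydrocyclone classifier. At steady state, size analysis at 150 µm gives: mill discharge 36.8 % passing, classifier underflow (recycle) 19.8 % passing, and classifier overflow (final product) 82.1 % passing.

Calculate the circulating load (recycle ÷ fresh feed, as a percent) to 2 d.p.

Classifier node, passing 150 µm:
r = (o − d)/(d − u)
r = (82.1 − 36.8)/(36.8 − 19.8) = 45.3/17.0 = 2.6647
CL = 100·r = 266.47 %

CL = 266.47 %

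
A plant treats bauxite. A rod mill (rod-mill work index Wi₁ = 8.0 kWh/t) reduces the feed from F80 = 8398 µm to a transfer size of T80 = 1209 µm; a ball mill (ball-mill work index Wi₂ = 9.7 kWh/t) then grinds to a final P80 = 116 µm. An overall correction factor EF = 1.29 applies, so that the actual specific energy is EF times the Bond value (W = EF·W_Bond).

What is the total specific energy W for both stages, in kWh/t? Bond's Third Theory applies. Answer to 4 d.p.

W = 9.8612 kWh/t

W = 10·Wi·(P80^(-½) − F80^(-½))
Stage 1 (8398→1209 µm, Wi₁=8.0): W₁ = 10·8.0·(0.028760 − 0.010912) = 1.4278 kWh/t
Stage 2 (1209→116 µm, Wi₂=9.7): W₂ = 10·9.7·(0.092848 − 0.028760) = 6.2165 kWh/t
W = W₁ + W₂ = 1.4278 + 6.2165 = 7.6443 kWh/t
Apply correction: 7.6443 × 1.29 = 9.8612 kWh/t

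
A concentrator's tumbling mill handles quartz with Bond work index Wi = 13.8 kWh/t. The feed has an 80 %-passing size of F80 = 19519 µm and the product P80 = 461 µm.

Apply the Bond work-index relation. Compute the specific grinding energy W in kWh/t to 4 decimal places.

W = 10 Wi / √P80 − 10 Wi / √F80
1/√461 = 0.046575;  1/√19519 = 0.007158
W = 10·13.8·(0.046575 − 0.007158) = 5.4395 kWh/t

W = 5.4395 kWh/t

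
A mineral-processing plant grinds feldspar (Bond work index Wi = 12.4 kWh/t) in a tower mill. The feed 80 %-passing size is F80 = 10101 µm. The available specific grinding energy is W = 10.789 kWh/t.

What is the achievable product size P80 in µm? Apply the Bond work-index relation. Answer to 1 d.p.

P80 = 106.4 µm

Bond:  W = 10 Wi (1/√P − 1/√F)
⇒ 1/√P80 = W/(10 Wi) + 1/√F80
  = 10.7890/(10·12.4) + 1/√10101 = 0.087008 + 0.009950 = 0.096958
P80 = (1/0.096958)² = 10.3138² = 106.37 µm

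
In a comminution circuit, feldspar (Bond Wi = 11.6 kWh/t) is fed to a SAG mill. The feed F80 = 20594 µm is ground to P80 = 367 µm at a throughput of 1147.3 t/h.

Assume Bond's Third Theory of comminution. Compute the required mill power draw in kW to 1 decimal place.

W = 10 Wi (1/√P80 − 1/√F80)  [Bond]
W = 10·11.6·(1/√367 − 1/√20594) = 10·11.6·(0.045231) = 5.2468 kWh/t
P = W·T = 5.2468·1147.3 = 6019.7 kW

P = 6019.7 kW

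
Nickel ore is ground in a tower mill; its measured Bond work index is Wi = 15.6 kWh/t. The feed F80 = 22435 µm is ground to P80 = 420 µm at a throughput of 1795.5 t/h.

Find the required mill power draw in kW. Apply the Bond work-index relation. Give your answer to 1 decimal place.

P = 11797.4 kW

W = 10·Wi·(P80^(-½) − F80^(-½))
W = 10·15.6·(1/√420 − 1/√22435) = 10·15.6·(0.042119) = 6.5705 kWh/t
Power = W × throughput = 6.5705 kWh/t × 1795.5 t/h = 11797.4 kW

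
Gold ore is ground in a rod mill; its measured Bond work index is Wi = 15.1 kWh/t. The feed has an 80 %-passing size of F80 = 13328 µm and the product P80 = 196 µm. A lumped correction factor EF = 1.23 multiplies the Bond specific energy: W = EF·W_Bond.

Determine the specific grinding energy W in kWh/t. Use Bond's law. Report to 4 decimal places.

W = 11.6576 kWh/t

W_Bond = 10·Wi·(1/√P₈₀ − 1/√F₈₀)
1/√196 = 0.071429;  1/√13328 = 0.008662
W = 10·15.1·(0.071429 − 0.008662) = 9.4778 kWh/t
With EF = 1.23: W = 9.4778·1.23 = 11.6576 kWh/t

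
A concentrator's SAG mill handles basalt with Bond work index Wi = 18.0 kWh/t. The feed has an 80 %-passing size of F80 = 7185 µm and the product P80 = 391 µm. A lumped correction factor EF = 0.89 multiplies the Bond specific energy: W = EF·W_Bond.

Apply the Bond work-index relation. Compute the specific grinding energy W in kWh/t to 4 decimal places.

Bond:  W = 10 Wi (1/√P − 1/√F)
1/√391 = 0.050572;  1/√7185 = 0.011797
W = 10·18.0·(0.050572 − 0.011797) = 6.9795 kWh/t
W_actual = 0.89 × 6.9795 = 6.2117 kWh/t

W = 6.2117 kWh/t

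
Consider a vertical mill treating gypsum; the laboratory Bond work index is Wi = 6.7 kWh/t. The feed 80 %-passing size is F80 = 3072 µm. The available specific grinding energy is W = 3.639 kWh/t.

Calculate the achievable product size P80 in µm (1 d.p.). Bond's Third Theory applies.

W = 10·Wi·(P80^(-½) − F80^(-½))
⇒ 1/√P80 = W/(10·Wi) + 1/√F80
  = 3.6390/(10·6.7) + 1/√3072 = 0.054313 + 0.018042 = 0.072356
P80 = (1/0.072356)² = 13.8206² = 191.01 µm

P80 = 191.0 µm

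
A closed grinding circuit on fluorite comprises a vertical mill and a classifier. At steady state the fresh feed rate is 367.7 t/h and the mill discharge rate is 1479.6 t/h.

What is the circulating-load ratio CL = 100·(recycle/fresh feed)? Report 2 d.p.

CL = 302.39 %

Steady state: M = F + R.
R = M − F = 1479.6 − 367.7 = 1111.9 t/h
CL = 100·R/F = 100·1111.9/367.7 = 302.39 %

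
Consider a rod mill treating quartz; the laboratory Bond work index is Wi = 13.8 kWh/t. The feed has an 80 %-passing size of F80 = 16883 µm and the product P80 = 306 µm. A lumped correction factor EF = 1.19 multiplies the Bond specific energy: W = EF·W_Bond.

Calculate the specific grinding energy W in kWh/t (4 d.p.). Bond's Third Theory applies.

W = 10 Wi (1/√P80 − 1/√F80)  [Bond]
1/√306 = 0.057166;  1/√16883 = 0.007696
W = 10·13.8·(0.057166 − 0.007696) = 6.8269 kWh/t
W_actual = 1.19 × 6.8269 = 8.1240 kWh/t

W = 8.1240 kWh/t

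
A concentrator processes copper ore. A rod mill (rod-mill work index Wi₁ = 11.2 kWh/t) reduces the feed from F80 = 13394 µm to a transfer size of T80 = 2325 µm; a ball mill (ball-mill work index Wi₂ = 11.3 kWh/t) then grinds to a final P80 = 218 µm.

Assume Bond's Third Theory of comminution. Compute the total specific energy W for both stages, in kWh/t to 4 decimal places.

W = 10 Wi (1/√P80 − 1/√F80)  [Bond]
Stage 1 (13394→2325 µm, Wi₁=11.2): W₁ = 10·11.2·(0.020739 − 0.008641) = 1.3550 kWh/t
Stage 2 (2325→218 µm, Wi₂=11.3): W₂ = 10·11.3·(0.067729 − 0.020739) = 5.3098 kWh/t
W = W₁ + W₂ = 1.3550 + 5.3098 = 6.6648 kWh/t

W = 6.6648 kWh/t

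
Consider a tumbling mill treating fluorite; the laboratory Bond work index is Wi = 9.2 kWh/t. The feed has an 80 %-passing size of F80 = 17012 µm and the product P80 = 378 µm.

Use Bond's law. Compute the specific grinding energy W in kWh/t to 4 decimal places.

W = 10 Wi (1/√P80 − 1/√F80)  [Bond]
1/√378 = 0.051434;  1/√17012 = 0.007667
W = 10·9.2·(0.051434 − 0.007667) = 4.0266 kWh/t

W = 4.0266 kWh/t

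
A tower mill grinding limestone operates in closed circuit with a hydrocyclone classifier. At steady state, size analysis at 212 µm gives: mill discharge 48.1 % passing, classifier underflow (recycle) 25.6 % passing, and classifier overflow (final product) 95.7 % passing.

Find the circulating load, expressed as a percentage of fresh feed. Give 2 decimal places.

Classifier node, passing 212 µm:
(1+r)d = ru + o → r = (o−d)/(d−u)
r = (95.7 − 48.1)/(48.1 − 25.6) = 47.6/22.5 = 2.1156
CL = 100·r = 211.56 %

CL = 211.56 %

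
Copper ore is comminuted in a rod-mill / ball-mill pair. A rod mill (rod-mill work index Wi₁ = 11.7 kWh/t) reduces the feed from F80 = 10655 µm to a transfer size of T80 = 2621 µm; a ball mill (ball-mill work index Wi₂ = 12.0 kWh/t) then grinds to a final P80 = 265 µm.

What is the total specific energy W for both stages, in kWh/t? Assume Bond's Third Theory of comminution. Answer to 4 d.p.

W = 10·Wi·(P80^(-½) − F80^(-½))
Stage 1 (10655→2621 µm, Wi₁=11.7): W₁ = 10·11.7·(0.019533 − 0.009688) = 1.1519 kWh/t
Stage 2 (2621→265 µm, Wi₂=12.0): W₂ = 10·12.0·(0.061430 − 0.019533) = 5.0276 kWh/t
W = W₁ + W₂ = 1.1519 + 5.0276 = 6.1795 kWh/t

W = 6.1795 kWh/t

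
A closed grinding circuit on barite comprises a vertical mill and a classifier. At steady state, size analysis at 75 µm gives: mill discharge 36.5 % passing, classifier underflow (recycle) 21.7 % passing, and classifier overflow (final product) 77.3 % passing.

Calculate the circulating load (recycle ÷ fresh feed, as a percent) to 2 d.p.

CL = 275.68 %

Classifier node, passing 75 µm:
d + r·d = r·u + o → r(d−u) = o−d
r = (77.3 − 36.5)/(36.5 − 21.7) = 40.8/14.8 = 2.7568
CL = 100·r = 275.68 %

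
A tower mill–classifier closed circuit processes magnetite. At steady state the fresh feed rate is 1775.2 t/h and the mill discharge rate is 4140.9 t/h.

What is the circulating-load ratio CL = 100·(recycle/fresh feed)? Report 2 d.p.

Mill node: discharge = fresh + recycle.
R = M − F = 4140.9 − 1775.2 = 2365.7 t/h
CL = 100·R/F = 100·2365.7/1775.2 = 133.26 %

CL = 133.26 %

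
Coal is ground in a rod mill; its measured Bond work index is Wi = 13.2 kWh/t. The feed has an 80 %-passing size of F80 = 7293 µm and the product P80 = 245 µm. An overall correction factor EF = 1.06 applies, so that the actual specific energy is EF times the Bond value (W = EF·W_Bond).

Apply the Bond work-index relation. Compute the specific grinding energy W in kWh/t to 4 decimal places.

Bond: W = 10·Wi·(1/√P80 − 1/√F80)
1/√245 = 0.063888;  1/√7293 = 0.011710
W = 10·13.2·(0.063888 − 0.011710) = 6.8875 kWh/t
Corrected W = EF·W_Bond = 1.06·6.8875 = 7.3007 kWh/t

W = 7.3007 kWh/t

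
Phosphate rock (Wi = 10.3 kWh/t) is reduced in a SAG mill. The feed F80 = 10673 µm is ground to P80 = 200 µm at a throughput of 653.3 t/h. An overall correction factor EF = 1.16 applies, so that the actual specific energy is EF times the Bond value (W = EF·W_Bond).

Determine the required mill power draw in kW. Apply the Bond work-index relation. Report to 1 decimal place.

P = 4763.9 kW

W = 10·Wi·[P80^(−½) − F80^(−½)]
W = 10·10.3·(1/√200 − 1/√10673) = 10·10.3·(0.061031) = 6.2862 kWh/t
With EF = 1.16: W = 6.2862·1.16 = 7.2920 kWh/t
Power = W × throughput = 7.2920 kWh/t × 653.3 t/h = 4763.9 kW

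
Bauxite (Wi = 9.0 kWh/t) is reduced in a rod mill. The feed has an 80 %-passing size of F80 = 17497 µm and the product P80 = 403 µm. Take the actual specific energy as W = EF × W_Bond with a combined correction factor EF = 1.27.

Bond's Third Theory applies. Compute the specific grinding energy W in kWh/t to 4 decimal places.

W = 4.8296 kWh/t

Bond:  W = 10 Wi (1/√P − 1/√F)
1/√403 = 0.049814;  1/√17497 = 0.007560
W = 10·9.0·(0.049814 − 0.007560) = 3.8028 kWh/t
W_actual = 1.27 × 3.8028 = 4.8296 kWh/t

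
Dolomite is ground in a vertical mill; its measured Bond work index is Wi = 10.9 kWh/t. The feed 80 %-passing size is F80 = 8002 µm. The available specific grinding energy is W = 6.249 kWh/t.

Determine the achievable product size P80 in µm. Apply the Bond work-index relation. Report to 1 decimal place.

P80 = 213.1 µm

Bond: W = 10·Wi·(1/√P80 − 1/√F80)
P80^(−½) = W/(10 Wi) + F80^(−½)
  = 6.2490/(10·10.9) + 1/√8002 = 0.057330 + 0.011179 = 0.068509
P80 = (1/0.068509)² = 14.5966² = 213.06 µm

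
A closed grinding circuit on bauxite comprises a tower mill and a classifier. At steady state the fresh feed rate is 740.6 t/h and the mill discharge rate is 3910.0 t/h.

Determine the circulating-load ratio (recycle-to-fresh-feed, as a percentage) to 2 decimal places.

Discharge = new feed + return, hence
R = M − F = 3910.0 − 740.6 = 3169.4 t/h
CL = 100·R/F = 100·3169.4/740.6 = 427.95 %

CL = 427.95 %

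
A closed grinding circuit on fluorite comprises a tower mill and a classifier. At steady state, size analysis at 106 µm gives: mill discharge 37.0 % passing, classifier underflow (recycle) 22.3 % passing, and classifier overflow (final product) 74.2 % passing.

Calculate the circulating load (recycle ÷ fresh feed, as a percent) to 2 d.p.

CL = 253.06 %

Let r = R/F. Size balance at 106 µm:
d + r·d = r·u + o → r(d−u) = o−d
r = (74.2 − 37.0)/(37.0 − 22.3) = 37.2/14.7 = 2.5306
CL = 100·r = 253.06 %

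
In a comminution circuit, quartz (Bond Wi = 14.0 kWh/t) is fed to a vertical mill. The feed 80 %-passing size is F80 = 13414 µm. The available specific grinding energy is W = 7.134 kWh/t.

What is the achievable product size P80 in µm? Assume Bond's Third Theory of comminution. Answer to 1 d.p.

P80 = 281.6 µm

W = 10·Wi·[P80^(−½) − F80^(−½)]
P80^-0.5 = F80^-0.5 + W/(10 Wi)
  = 7.1340/(10·14.0) + 1/√13414 = 0.050957 + 0.008634 = 0.059591
P80 = (1/0.059591)² = 16.7810² = 281.60 µm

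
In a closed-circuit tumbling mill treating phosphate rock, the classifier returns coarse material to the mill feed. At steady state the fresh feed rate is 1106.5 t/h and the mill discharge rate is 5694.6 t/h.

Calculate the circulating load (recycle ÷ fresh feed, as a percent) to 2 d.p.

CL = 414.65 %

Steady state: M = F + R.
R = M − F = 5694.6 − 1106.5 = 4588.1 t/h
CL = 100·R/F = 100·4588.1/1106.5 = 414.65 %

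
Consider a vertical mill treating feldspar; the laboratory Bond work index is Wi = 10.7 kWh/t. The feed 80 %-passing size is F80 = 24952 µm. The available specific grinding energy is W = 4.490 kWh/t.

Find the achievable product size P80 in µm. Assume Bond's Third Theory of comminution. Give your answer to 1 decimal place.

Bond:  W = 10 Wi (1/√P − 1/√F)
1/√P80 = 1/√F80 + W/(10·Wi)
  = 4.4900/(10·10.7) + 1/√24952 = 0.041963 + 0.006331 = 0.048293
P80 = (1/0.048293)² = 20.7068² = 428.77 µm

P80 = 428.8 µm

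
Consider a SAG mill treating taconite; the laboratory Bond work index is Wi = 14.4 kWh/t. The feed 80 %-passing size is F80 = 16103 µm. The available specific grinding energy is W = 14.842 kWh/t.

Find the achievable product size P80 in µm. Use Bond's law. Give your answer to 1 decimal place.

P80 = 81.2 µm

W = 10·Wi·[P80^(−½) − F80^(−½)]
P80^-0.5 = F80^-0.5 + W/(10 Wi)
  = 14.8420/(10·14.4) + 1/√16103 = 0.103069 + 0.007880 = 0.110950
P80 = (1/0.110950)² = 9.0131² = 81.24 µm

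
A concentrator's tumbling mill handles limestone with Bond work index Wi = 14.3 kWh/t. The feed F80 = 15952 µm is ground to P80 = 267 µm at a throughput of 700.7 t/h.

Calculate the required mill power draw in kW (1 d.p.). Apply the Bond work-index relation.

Bond:  W = 10 Wi (1/√P − 1/√F)
W = 10·14.3·(1/√267 − 1/√15952) = 10·14.3·(0.053281) = 7.6192 kWh/t
P_mill = W·ṁ = 7.6192·700.7 = 5338.8 kW

P = 5338.8 kW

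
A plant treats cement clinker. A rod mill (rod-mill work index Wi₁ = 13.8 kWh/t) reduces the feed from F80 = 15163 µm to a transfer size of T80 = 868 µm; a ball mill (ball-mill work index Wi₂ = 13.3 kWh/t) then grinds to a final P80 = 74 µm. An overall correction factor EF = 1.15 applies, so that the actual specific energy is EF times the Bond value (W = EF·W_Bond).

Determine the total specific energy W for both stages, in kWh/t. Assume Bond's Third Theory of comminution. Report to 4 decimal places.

W = 16.6864 kWh/t

W = 10·Wi·[P80^(−½) − F80^(−½)]
Stage 1 (15163→868 µm, Wi₁=13.8): W₁ = 10·13.8·(0.033942 − 0.008121) = 3.5633 kWh/t
Stage 2 (868→74 µm, Wi₂=13.3): W₂ = 10·13.3·(0.116248 − 0.033942) = 10.9466 kWh/t
W = W₁ + W₂ = 3.5633 + 10.9466 = 14.5100 kWh/t
W_actual = 1.15 × 14.5100 = 16.6864 kWh/t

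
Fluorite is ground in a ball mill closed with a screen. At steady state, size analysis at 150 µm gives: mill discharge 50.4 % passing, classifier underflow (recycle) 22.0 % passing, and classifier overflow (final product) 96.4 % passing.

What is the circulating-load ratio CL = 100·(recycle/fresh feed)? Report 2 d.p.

CL = 161.97 %

Classifier node, passing 150 µm:
Fd + Rd = Ru + Fo ⇒ R/F = (o−d)/(d−u)
r = (96.4 − 50.4)/(50.4 − 22.0) = 46.0/28.4 = 1.6197
CL = 100·r = 161.97 %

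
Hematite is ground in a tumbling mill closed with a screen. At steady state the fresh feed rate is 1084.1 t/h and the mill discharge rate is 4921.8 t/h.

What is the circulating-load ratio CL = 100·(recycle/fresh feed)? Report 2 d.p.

Steady state: M = F + R.
R = M − F = 4921.8 − 1084.1 = 3837.7 t/h
CL = 100·R/F = 100·3837.7/1084.1 = 354.00 %

CL = 354.00 %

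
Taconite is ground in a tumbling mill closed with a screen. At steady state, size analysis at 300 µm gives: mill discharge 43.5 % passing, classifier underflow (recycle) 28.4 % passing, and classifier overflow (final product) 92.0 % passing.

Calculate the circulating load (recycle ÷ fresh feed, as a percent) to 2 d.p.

CL = 321.19 %

Classifier node, passing 300 µm:
(1+r)·d = r·u + o ⇒ r = (o−d)/(d−u)
r = (92.0 − 43.5)/(43.5 − 28.4) = 48.5/15.1 = 3.2119
CL = 100·r = 321.19 %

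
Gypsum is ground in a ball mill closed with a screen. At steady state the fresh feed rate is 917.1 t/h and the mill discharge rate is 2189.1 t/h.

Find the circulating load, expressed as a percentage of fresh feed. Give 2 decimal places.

Steady state: M = F + R.
R = M − F = 2189.1 − 917.1 = 1272.0 t/h
CL = 100·R/F = 100·1272.0/917.1 = 138.70 %

CL = 138.70 %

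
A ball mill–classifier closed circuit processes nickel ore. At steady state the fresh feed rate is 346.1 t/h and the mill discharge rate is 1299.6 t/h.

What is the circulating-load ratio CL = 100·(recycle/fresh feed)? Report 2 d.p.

CL = 275.50 %

Mill node: discharge = fresh + recycle.
R = M − F = 1299.6 − 346.1 = 953.5 t/h
CL = 100·R/F = 100·953.5/346.1 = 275.50 %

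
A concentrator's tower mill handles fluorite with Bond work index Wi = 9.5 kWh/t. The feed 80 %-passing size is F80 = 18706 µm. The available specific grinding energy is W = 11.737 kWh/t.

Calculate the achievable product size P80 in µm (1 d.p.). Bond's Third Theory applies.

P80 = 58.4 µm

W = 10·Wi·(P80^(-½) − F80^(-½))
1/√P80 = 1/√F80 + W/(10·Wi)
  = 11.7370/(10·9.5) + 1/√18706 = 0.123547 + 0.007312 = 0.130859
P80 = (1/0.130859)² = 7.6418² = 58.40 µm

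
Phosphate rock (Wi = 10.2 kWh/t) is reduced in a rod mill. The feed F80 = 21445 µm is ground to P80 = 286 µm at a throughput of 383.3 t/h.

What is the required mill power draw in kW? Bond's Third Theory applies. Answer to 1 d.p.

Bond: W = 10·Wi·(1/√P80 − 1/√F80)
W = 10·10.2·(1/√286 − 1/√21445) = 10·10.2·(0.052303) = 5.3349 kWh/t
P = W·T = 5.3349·383.3 = 2044.9 kW

P = 2044.9 kW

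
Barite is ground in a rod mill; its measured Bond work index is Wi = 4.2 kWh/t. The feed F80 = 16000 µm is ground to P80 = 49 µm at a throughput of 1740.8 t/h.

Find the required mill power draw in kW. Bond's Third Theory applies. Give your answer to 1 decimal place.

W = 10 Wi (1/√P80 − 1/√F80)  [Bond]
W = 10·4.2·(1/√49 − 1/√16000) = 10·4.2·(0.134951) = 5.6680 kWh/t
P_mill = W·ṁ = 5.6680·1740.8 = 9866.8 kW

P = 9866.8 kW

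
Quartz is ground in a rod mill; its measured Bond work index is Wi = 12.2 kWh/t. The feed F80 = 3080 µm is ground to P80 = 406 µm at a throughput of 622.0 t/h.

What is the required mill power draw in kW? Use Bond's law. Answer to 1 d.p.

P = 2398.7 kW

W = 10 Wi (1/√P80 − 1/√F80)  [Bond]
W = 10·12.2·(1/√406 − 1/√3080) = 10·12.2·(0.031610) = 3.8565 kWh/t
P = W·T = 3.8565·622.0 = 2398.7 kW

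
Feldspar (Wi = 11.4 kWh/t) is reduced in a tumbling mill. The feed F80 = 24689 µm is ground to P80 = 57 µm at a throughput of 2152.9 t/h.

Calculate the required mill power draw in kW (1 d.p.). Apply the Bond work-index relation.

P = 30946.1 kW

Bond: W = 10·Wi·(1/√P80 − 1/√F80)
W = 10·11.4·(1/√57 − 1/√24689) = 10·11.4·(0.126089) = 14.3741 kWh/t
Power = W × throughput = 14.3741 kWh/t × 2152.9 t/h = 30946.1 kW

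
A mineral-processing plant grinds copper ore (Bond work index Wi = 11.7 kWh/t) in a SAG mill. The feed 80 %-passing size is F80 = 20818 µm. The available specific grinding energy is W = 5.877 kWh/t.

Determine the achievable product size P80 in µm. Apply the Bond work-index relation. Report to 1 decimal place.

W_Bond = 10·Wi·(1/√P₈₀ − 1/√F₈₀)
1/√P80 = 1/√F80 + W/(10·Wi)
  = 5.8770/(10·11.7) + 1/√20818 = 0.050231 + 0.006931 = 0.057162
P80 = (1/0.057162)² = 17.4943² = 306.05 µm

P80 = 306.1 µm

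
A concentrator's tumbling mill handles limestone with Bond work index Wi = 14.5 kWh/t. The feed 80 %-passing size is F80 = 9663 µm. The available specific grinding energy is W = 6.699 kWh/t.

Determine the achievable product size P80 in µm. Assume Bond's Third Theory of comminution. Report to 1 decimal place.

P80 = 314.7 µm

W = 10·Wi·(P80^(-½) − F80^(-½))
⇒ 1/√P80 = W/(10 Wi) + 1/√F80
  = 6.6990/(10·14.5) + 1/√9663 = 0.046200 + 0.010173 = 0.056373
P80 = (1/0.056373)² = 17.7390² = 314.67 µm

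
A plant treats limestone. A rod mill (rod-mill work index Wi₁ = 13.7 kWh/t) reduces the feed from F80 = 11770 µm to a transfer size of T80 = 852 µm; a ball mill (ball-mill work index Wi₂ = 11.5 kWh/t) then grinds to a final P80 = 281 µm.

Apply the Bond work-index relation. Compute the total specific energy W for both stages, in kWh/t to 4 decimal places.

W = 6.3512 kWh/t

W = 10 Wi / √P80 − 10 Wi / √F80
Stage 1 (11770→852 µm, Wi₁=13.7): W₁ = 10·13.7·(0.034259 − 0.009217) = 3.4307 kWh/t
Stage 2 (852→281 µm, Wi₂=11.5): W₂ = 10·11.5·(0.059655 − 0.034259) = 2.9205 kWh/t
W = W₁ + W₂ = 3.4307 + 2.9205 = 6.3512 kWh/t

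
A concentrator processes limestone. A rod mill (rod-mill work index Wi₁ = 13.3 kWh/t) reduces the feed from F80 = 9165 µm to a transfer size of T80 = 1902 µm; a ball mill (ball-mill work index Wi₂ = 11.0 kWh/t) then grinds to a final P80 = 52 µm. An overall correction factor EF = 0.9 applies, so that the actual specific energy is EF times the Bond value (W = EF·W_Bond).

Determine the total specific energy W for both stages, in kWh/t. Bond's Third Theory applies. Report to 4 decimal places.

W = 12.9531 kWh/t

W = 10 Wi (1/√P80 − 1/√F80)  [Bond]
Stage 1 (9165→1902 µm, Wi₁=13.3): W₁ = 10·13.3·(0.022930 − 0.010446) = 1.6604 kWh/t
Stage 2 (1902→52 µm, Wi₂=11.0): W₂ = 10·11.0·(0.138675 − 0.022930) = 12.7320 kWh/t
W = W₁ + W₂ = 1.6604 + 12.7320 = 14.3924 kWh/t
With EF = 0.9: W = 14.3924·0.9 = 12.9531 kWh/t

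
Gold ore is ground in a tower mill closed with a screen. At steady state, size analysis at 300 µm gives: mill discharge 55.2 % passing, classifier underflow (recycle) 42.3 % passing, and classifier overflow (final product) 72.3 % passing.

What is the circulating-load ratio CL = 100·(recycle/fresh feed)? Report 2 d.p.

Let r = R/F. Size balance at 300 µm:
r = (o − d)/(d − u)
r = (72.3 − 55.2)/(55.2 − 42.3) = 17.1/12.9 = 1.3256
CL = 100·r = 132.56 %

CL = 132.56 %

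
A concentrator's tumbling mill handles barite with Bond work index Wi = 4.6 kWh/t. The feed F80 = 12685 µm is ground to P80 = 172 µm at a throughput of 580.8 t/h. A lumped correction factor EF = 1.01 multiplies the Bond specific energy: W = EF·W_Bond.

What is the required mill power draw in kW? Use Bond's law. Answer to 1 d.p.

Bond:  W = 10 Wi (1/√P − 1/√F)
W = 10·4.6·(1/√172 − 1/√12685) = 10·4.6·(0.067370) = 3.0990 kWh/t
Corrected W = EF·W_Bond = 1.01·3.0990 = 3.1300 kWh/t
Power = W × throughput = 3.1300 kWh/t × 580.8 t/h = 1817.9 kW

P = 1817.9 kW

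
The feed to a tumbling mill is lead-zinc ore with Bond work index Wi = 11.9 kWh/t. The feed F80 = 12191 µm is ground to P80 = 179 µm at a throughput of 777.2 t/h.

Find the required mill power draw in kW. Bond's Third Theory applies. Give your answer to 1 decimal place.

P = 6075.1 kW

W = 10 Wi / √P80 − 10 Wi / √F80
W = 10·11.9·(1/√179 − 1/√12191) = 10·11.9·(0.065687) = 7.8167 kWh/t
P_mill = W·ṁ = 7.8167·777.2 = 6075.1 kW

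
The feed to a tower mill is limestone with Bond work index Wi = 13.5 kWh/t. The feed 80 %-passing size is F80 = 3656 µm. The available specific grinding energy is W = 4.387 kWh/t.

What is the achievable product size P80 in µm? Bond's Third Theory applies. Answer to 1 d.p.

Bond:  W = 10 Wi (1/√P − 1/√F)
P80^(−½) = W/(10 Wi) + F80^(−½)
  = 4.3870/(10·13.5) + 1/√3656 = 0.032496 + 0.016539 = 0.049035
P80 = (1/0.049035)² = 20.3937² = 415.90 µm

P80 = 415.9 µm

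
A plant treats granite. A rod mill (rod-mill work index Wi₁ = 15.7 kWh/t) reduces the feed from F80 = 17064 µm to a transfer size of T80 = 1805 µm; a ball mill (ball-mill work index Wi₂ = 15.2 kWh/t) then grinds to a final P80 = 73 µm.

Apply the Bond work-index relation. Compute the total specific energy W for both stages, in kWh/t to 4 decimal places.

W = 16.7061 kWh/t

W = 10 Wi (1/√P80 − 1/√F80)  [Bond]
Stage 1 (17064→1805 µm, Wi₁=15.7): W₁ = 10·15.7·(0.023538 − 0.007655) = 2.4935 kWh/t
Stage 2 (1805→73 µm, Wi₂=15.2): W₂ = 10·15.2·(0.117041 − 0.023538) = 14.2125 kWh/t
W = W₁ + W₂ = 2.4935 + 14.2125 = 16.7061 kWh/t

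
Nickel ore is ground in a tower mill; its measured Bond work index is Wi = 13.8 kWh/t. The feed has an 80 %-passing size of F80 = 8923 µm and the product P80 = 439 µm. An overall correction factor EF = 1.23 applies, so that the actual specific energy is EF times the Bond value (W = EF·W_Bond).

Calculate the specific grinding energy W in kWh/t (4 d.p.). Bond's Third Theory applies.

W = 6.3043 kWh/t

Bond: W = 10·Wi·(1/√P80 − 1/√F80)
1/√439 = 0.047727;  1/√8923 = 0.010586
W = 10·13.8·(0.047727 − 0.010586) = 5.1255 kWh/t
W_actual = 1.23 × 5.1255 = 6.3043 kWh/t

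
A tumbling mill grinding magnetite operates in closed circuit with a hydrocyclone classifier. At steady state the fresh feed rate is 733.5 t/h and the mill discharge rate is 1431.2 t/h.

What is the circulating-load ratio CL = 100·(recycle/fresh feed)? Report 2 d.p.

M = F + R at steady state, so:
R = M − F = 1431.2 − 733.5 = 697.7 t/h
CL = 100·R/F = 100·697.7/733.5 = 95.12 %

CL = 95.12 %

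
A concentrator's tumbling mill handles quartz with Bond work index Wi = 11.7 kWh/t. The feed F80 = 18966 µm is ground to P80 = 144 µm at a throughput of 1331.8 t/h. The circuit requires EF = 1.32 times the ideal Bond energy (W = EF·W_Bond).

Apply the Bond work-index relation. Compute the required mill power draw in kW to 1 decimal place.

W = 10 Wi (P80^-0.5 − F80^-0.5)
W = 10·11.7·(1/√144 − 1/√18966) = 10·11.7·(0.076072) = 8.9004 kWh/t
With EF = 1.32: W = 8.9004·1.32 = 11.7486 kWh/t
Power = W × throughput = 11.7486 kWh/t × 1331.8 t/h = 15646.7 kW

P = 15646.7 kW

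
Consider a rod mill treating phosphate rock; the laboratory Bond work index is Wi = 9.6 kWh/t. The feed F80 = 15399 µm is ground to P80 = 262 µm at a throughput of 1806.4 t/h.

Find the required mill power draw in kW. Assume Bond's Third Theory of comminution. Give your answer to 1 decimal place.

W = 10 Wi (1/√P80 − 1/√F80)  [Bond]
W = 10·9.6·(1/√262 − 1/√15399) = 10·9.6·(0.053722) = 5.1573 kWh/t
P_mill = W·ṁ = 5.1573·1806.4 = 9316.1 kW

P = 9316.1 kW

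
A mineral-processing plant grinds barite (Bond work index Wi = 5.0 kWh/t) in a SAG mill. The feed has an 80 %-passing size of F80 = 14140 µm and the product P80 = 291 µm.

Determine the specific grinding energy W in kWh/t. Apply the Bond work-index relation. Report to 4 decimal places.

W_Bond = 10·Wi·(1/√P₈₀ − 1/√F₈₀)
1/√291 = 0.058621;  1/√14140 = 0.008410
W = 10·5.0·(0.058621 − 0.008410) = 2.5106 kWh/t

W = 2.5106 kWh/t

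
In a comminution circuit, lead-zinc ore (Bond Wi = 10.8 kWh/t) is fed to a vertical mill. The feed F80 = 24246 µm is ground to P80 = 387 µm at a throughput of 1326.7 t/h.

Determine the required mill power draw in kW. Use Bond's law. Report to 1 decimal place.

P = 6363.3 kW

Bond: W = 10·Wi·(1/√P80 − 1/√F80)
W = 10·10.8·(1/√387 − 1/√24246) = 10·10.8·(0.044411) = 4.7964 kWh/t
P = W·T = 4.7964·1326.7 = 6363.3 kW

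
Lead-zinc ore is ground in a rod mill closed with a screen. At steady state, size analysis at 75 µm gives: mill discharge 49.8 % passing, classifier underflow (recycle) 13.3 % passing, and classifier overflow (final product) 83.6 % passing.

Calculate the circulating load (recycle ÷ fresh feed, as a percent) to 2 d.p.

CL = 92.60 %

Two-product formula at 75 µm:
(1+r)·d = r·u + o ⇒ r = (o−d)/(d−u)
r = (83.6 − 49.8)/(49.8 − 13.3) = 33.8/36.5 = 0.9260
CL = 100·r = 92.60 %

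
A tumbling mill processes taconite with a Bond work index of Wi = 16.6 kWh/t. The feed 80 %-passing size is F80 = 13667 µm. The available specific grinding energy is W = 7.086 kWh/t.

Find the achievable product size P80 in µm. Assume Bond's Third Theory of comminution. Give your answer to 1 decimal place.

P80 = 380.9 µm

W = 10 Wi (1/√P80 − 1/√F80)  [Bond]
⇒ 1/√P80 = W/(10·Wi) + 1/√F80
  = 7.0860/(10·16.6) + 1/√13667 = 0.042687 + 0.008554 = 0.051241
P80 = (1/0.051241)² = 19.5158² = 380.86 µm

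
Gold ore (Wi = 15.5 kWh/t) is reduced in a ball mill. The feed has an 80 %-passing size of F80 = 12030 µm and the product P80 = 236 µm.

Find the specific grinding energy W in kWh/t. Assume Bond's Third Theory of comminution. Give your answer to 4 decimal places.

W = 8.6765 kWh/t

W_Bond = 10·Wi·(1/√P₈₀ − 1/√F₈₀)
1/√236 = 0.065094;  1/√12030 = 0.009117
W = 10·15.5·(0.065094 − 0.009117) = 8.6765 kWh/t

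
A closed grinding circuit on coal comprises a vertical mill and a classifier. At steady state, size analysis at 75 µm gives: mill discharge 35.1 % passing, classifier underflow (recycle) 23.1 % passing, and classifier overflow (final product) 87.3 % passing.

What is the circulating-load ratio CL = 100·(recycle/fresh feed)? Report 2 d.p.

CL = 435.00 %

Let r = R/F. Size balance at 75 µm:
(1+r)d = ru + o → r = (o−d)/(d−u)
r = (87.3 − 35.1)/(35.1 − 23.1) = 52.2/12.0 = 4.3500
CL = 100·r = 435.00 %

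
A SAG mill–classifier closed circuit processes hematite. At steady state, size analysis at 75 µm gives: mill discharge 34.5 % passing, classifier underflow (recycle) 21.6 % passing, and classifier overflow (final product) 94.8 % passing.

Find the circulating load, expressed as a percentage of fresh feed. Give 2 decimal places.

Mass balance on the −75 µm fraction:
(1+r)d = ru + o → r = (o−d)/(d−u)
r = (94.8 − 34.5)/(34.5 − 21.6) = 60.3/12.9 = 4.6744
CL = 100·r = 467.44 %

CL = 467.44 %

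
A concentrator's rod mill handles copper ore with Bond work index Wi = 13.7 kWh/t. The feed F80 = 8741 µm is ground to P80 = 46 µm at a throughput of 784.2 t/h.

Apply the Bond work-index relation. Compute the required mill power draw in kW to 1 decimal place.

W = 10 Wi (P80^-0.5 − F80^-0.5)
W = 10·13.7·(1/√46 − 1/√8741) = 10·13.7·(0.136746) = 18.7342 kWh/t
P = W·T = 18.7342·784.2 = 14691.4 kW

P = 14691.4 kW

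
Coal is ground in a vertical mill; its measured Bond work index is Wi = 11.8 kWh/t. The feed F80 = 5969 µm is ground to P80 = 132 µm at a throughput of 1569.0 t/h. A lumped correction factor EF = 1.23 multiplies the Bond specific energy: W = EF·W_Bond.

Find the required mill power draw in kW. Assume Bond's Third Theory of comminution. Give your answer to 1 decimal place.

P = 16873.4 kW

W = 10 Wi (1/√P80 − 1/√F80)  [Bond]
W = 10·11.8·(1/√132 − 1/√5969) = 10·11.8·(0.074095) = 8.7433 kWh/t
W_actual = 1.23 × 8.7433 = 10.7542 kWh/t
P_mill = W·ṁ = 10.7542·1569.0 = 16873.4 kW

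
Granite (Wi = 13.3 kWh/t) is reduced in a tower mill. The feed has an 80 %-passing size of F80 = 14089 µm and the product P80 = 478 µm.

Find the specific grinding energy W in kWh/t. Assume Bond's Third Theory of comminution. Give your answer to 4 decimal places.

W = 10 Wi / √P80 − 10 Wi / √F80
1/√478 = 0.045739;  1/√14089 = 0.008425
W = 10·13.3·(0.045739 − 0.008425) = 4.9628 kWh/t

W = 4.9628 kWh/t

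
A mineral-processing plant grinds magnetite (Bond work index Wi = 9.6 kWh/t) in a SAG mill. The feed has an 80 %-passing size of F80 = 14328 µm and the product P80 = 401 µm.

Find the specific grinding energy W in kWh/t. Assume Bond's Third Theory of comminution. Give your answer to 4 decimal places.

Bond:  W = 10 Wi (1/√P − 1/√F)
1/√401 = 0.049938;  1/√14328 = 0.008354
W = 10·9.6·(0.049938 − 0.008354) = 3.9920 kWh/t

W = 3.9920 kWh/t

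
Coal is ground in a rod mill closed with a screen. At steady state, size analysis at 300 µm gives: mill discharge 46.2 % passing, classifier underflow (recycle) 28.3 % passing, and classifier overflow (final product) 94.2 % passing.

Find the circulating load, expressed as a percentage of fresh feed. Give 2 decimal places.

Let r = R/F. Size balance at 300 µm:
(1+r)d = ru + o → r = (o−d)/(d−u)
r = (94.2 − 46.2)/(46.2 − 28.3) = 48.0/17.9 = 2.6816
CL = 100·r = 268.16 %

CL = 268.16 %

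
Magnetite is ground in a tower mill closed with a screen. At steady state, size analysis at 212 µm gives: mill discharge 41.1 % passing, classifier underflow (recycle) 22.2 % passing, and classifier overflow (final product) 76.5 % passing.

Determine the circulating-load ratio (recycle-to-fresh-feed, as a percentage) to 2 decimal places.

CL = 187.30 %

Balance %-passing 212 µm (r = R/F):
r = (o − d)/(d − u)
r = (76.5 − 41.1)/(41.1 − 22.2) = 35.4/18.9 = 1.8730
CL = 100·r = 187.30 %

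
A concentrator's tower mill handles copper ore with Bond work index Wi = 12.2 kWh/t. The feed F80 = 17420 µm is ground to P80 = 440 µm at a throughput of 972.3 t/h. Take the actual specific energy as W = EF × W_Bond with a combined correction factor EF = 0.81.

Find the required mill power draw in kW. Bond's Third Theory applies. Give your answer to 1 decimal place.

P = 3852.6 kW

W = 10·Wi·[P80^(−½) − F80^(−½)]
W = 10·12.2·(1/√440 − 1/√17420) = 10·12.2·(0.040097) = 4.8918 kWh/t
Apply correction: 4.8918 × 0.81 = 3.9623 kWh/t
Power = W × throughput = 3.9623 kWh/t × 972.3 t/h = 3852.6 kW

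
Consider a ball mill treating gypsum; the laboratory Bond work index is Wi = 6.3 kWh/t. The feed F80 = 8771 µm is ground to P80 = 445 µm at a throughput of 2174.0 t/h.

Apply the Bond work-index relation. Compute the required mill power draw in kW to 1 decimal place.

W = 10·Wi·(P80^(-½) − F80^(-½))
W = 10·6.3·(1/√445 − 1/√8771) = 10·6.3·(0.036727) = 2.3138 kWh/t
P = W·T = 2.3138·2174.0 = 5030.2 kW

P = 5030.2 kW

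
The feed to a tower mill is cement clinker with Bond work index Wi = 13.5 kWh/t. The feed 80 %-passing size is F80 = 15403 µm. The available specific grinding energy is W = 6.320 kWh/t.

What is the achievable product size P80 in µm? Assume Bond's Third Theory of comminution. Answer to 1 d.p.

P80 = 332.1 µm

W = 10 Wi / √P80 − 10 Wi / √F80
1/√P80 = 1/√F80 + W/(10·Wi)
  = 6.3200/(10·13.5) + 1/√15403 = 0.046815 + 0.008057 = 0.054872
P80 = (1/0.054872)² = 18.2241² = 332.12 µm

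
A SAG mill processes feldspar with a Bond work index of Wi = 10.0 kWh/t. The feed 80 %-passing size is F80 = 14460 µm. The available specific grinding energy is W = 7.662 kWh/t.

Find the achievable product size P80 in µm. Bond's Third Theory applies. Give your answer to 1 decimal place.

Bond:  W = 10 Wi (1/√P − 1/√F)
1/√P80 = 1/√F80 + W/(10·Wi)
  = 7.6620/(10·10.0) + 1/√14460 = 0.076620 + 0.008316 = 0.084936
P80 = (1/0.084936)² = 11.7736² = 138.62 µm

P80 = 138.6 µm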